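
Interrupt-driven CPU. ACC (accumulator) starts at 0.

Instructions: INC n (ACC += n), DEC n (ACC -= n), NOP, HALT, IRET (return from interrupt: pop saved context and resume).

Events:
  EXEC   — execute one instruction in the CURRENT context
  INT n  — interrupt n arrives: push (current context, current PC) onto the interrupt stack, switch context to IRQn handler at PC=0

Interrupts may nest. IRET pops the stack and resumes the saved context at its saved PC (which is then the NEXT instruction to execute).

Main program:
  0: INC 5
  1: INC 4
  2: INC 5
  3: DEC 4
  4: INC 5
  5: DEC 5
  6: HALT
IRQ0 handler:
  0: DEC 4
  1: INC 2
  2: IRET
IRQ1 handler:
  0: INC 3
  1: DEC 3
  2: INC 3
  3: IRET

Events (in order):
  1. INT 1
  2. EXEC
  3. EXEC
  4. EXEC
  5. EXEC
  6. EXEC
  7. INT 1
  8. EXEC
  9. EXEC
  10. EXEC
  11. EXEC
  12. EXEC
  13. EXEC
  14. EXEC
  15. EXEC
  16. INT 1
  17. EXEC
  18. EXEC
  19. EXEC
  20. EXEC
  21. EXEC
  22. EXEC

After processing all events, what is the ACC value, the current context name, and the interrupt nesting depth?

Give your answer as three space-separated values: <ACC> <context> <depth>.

Answer: 19 MAIN 0

Derivation:
Event 1 (INT 1): INT 1 arrives: push (MAIN, PC=0), enter IRQ1 at PC=0 (depth now 1)
Event 2 (EXEC): [IRQ1] PC=0: INC 3 -> ACC=3
Event 3 (EXEC): [IRQ1] PC=1: DEC 3 -> ACC=0
Event 4 (EXEC): [IRQ1] PC=2: INC 3 -> ACC=3
Event 5 (EXEC): [IRQ1] PC=3: IRET -> resume MAIN at PC=0 (depth now 0)
Event 6 (EXEC): [MAIN] PC=0: INC 5 -> ACC=8
Event 7 (INT 1): INT 1 arrives: push (MAIN, PC=1), enter IRQ1 at PC=0 (depth now 1)
Event 8 (EXEC): [IRQ1] PC=0: INC 3 -> ACC=11
Event 9 (EXEC): [IRQ1] PC=1: DEC 3 -> ACC=8
Event 10 (EXEC): [IRQ1] PC=2: INC 3 -> ACC=11
Event 11 (EXEC): [IRQ1] PC=3: IRET -> resume MAIN at PC=1 (depth now 0)
Event 12 (EXEC): [MAIN] PC=1: INC 4 -> ACC=15
Event 13 (EXEC): [MAIN] PC=2: INC 5 -> ACC=20
Event 14 (EXEC): [MAIN] PC=3: DEC 4 -> ACC=16
Event 15 (EXEC): [MAIN] PC=4: INC 5 -> ACC=21
Event 16 (INT 1): INT 1 arrives: push (MAIN, PC=5), enter IRQ1 at PC=0 (depth now 1)
Event 17 (EXEC): [IRQ1] PC=0: INC 3 -> ACC=24
Event 18 (EXEC): [IRQ1] PC=1: DEC 3 -> ACC=21
Event 19 (EXEC): [IRQ1] PC=2: INC 3 -> ACC=24
Event 20 (EXEC): [IRQ1] PC=3: IRET -> resume MAIN at PC=5 (depth now 0)
Event 21 (EXEC): [MAIN] PC=5: DEC 5 -> ACC=19
Event 22 (EXEC): [MAIN] PC=6: HALT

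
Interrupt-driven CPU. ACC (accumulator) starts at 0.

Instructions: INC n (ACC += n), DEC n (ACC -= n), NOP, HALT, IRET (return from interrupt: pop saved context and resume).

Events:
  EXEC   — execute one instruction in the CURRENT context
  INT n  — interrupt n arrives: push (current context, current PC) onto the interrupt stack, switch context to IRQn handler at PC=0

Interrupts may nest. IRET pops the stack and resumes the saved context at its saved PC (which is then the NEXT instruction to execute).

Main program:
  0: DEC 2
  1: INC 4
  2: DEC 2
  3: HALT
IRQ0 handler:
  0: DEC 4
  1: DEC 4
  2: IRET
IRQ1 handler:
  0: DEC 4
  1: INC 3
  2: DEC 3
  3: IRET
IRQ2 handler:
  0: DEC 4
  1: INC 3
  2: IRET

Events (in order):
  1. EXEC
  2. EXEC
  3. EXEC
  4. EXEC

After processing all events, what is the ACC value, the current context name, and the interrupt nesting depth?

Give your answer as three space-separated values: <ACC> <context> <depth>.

Event 1 (EXEC): [MAIN] PC=0: DEC 2 -> ACC=-2
Event 2 (EXEC): [MAIN] PC=1: INC 4 -> ACC=2
Event 3 (EXEC): [MAIN] PC=2: DEC 2 -> ACC=0
Event 4 (EXEC): [MAIN] PC=3: HALT

Answer: 0 MAIN 0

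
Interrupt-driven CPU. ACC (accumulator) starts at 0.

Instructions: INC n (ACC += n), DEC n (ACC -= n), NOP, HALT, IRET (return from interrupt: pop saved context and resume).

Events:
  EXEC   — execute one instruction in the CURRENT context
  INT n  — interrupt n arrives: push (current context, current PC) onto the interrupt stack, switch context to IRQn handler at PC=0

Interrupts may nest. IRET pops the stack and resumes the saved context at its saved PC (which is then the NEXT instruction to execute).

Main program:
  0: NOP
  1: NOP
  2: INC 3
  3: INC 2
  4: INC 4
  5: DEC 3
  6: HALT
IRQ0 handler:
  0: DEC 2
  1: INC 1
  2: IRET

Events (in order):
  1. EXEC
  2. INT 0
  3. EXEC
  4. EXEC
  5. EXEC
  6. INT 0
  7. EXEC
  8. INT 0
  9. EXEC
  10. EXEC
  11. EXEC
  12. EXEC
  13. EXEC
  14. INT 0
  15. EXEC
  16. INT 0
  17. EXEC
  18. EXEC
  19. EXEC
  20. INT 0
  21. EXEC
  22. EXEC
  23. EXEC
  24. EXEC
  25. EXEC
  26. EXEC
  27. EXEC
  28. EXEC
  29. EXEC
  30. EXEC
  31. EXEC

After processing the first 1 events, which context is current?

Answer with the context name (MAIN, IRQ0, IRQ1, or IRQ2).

Event 1 (EXEC): [MAIN] PC=0: NOP

Answer: MAIN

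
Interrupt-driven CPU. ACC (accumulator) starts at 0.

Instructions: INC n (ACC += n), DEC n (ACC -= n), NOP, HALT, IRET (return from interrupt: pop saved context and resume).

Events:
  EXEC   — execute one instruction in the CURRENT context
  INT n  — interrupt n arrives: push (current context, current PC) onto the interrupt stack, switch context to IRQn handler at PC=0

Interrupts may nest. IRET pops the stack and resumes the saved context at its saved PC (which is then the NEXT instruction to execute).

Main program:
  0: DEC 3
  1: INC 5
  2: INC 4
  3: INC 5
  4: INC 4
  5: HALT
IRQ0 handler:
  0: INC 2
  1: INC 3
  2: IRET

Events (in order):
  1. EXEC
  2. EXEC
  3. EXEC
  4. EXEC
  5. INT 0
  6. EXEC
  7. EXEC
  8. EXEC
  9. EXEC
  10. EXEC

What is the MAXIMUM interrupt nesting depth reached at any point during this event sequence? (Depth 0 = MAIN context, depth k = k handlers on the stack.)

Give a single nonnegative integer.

Answer: 1

Derivation:
Event 1 (EXEC): [MAIN] PC=0: DEC 3 -> ACC=-3 [depth=0]
Event 2 (EXEC): [MAIN] PC=1: INC 5 -> ACC=2 [depth=0]
Event 3 (EXEC): [MAIN] PC=2: INC 4 -> ACC=6 [depth=0]
Event 4 (EXEC): [MAIN] PC=3: INC 5 -> ACC=11 [depth=0]
Event 5 (INT 0): INT 0 arrives: push (MAIN, PC=4), enter IRQ0 at PC=0 (depth now 1) [depth=1]
Event 6 (EXEC): [IRQ0] PC=0: INC 2 -> ACC=13 [depth=1]
Event 7 (EXEC): [IRQ0] PC=1: INC 3 -> ACC=16 [depth=1]
Event 8 (EXEC): [IRQ0] PC=2: IRET -> resume MAIN at PC=4 (depth now 0) [depth=0]
Event 9 (EXEC): [MAIN] PC=4: INC 4 -> ACC=20 [depth=0]
Event 10 (EXEC): [MAIN] PC=5: HALT [depth=0]
Max depth observed: 1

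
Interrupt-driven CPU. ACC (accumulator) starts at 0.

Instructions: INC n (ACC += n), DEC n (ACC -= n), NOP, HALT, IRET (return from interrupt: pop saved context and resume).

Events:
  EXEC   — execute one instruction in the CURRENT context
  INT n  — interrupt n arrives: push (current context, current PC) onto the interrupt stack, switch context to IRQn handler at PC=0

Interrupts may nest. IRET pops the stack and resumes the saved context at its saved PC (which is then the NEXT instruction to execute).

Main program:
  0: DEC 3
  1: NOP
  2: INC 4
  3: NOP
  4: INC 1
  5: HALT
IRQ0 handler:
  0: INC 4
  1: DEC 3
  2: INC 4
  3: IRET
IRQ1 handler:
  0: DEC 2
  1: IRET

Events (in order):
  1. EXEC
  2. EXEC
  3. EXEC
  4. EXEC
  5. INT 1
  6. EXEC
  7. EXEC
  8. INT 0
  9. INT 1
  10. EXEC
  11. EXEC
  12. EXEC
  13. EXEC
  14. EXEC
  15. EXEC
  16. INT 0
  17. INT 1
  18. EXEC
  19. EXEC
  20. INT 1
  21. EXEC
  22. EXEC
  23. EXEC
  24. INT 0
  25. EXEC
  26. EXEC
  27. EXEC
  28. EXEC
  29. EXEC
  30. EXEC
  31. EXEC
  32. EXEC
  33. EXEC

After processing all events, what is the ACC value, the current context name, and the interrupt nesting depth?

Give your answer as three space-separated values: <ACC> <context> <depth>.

Event 1 (EXEC): [MAIN] PC=0: DEC 3 -> ACC=-3
Event 2 (EXEC): [MAIN] PC=1: NOP
Event 3 (EXEC): [MAIN] PC=2: INC 4 -> ACC=1
Event 4 (EXEC): [MAIN] PC=3: NOP
Event 5 (INT 1): INT 1 arrives: push (MAIN, PC=4), enter IRQ1 at PC=0 (depth now 1)
Event 6 (EXEC): [IRQ1] PC=0: DEC 2 -> ACC=-1
Event 7 (EXEC): [IRQ1] PC=1: IRET -> resume MAIN at PC=4 (depth now 0)
Event 8 (INT 0): INT 0 arrives: push (MAIN, PC=4), enter IRQ0 at PC=0 (depth now 1)
Event 9 (INT 1): INT 1 arrives: push (IRQ0, PC=0), enter IRQ1 at PC=0 (depth now 2)
Event 10 (EXEC): [IRQ1] PC=0: DEC 2 -> ACC=-3
Event 11 (EXEC): [IRQ1] PC=1: IRET -> resume IRQ0 at PC=0 (depth now 1)
Event 12 (EXEC): [IRQ0] PC=0: INC 4 -> ACC=1
Event 13 (EXEC): [IRQ0] PC=1: DEC 3 -> ACC=-2
Event 14 (EXEC): [IRQ0] PC=2: INC 4 -> ACC=2
Event 15 (EXEC): [IRQ0] PC=3: IRET -> resume MAIN at PC=4 (depth now 0)
Event 16 (INT 0): INT 0 arrives: push (MAIN, PC=4), enter IRQ0 at PC=0 (depth now 1)
Event 17 (INT 1): INT 1 arrives: push (IRQ0, PC=0), enter IRQ1 at PC=0 (depth now 2)
Event 18 (EXEC): [IRQ1] PC=0: DEC 2 -> ACC=0
Event 19 (EXEC): [IRQ1] PC=1: IRET -> resume IRQ0 at PC=0 (depth now 1)
Event 20 (INT 1): INT 1 arrives: push (IRQ0, PC=0), enter IRQ1 at PC=0 (depth now 2)
Event 21 (EXEC): [IRQ1] PC=0: DEC 2 -> ACC=-2
Event 22 (EXEC): [IRQ1] PC=1: IRET -> resume IRQ0 at PC=0 (depth now 1)
Event 23 (EXEC): [IRQ0] PC=0: INC 4 -> ACC=2
Event 24 (INT 0): INT 0 arrives: push (IRQ0, PC=1), enter IRQ0 at PC=0 (depth now 2)
Event 25 (EXEC): [IRQ0] PC=0: INC 4 -> ACC=6
Event 26 (EXEC): [IRQ0] PC=1: DEC 3 -> ACC=3
Event 27 (EXEC): [IRQ0] PC=2: INC 4 -> ACC=7
Event 28 (EXEC): [IRQ0] PC=3: IRET -> resume IRQ0 at PC=1 (depth now 1)
Event 29 (EXEC): [IRQ0] PC=1: DEC 3 -> ACC=4
Event 30 (EXEC): [IRQ0] PC=2: INC 4 -> ACC=8
Event 31 (EXEC): [IRQ0] PC=3: IRET -> resume MAIN at PC=4 (depth now 0)
Event 32 (EXEC): [MAIN] PC=4: INC 1 -> ACC=9
Event 33 (EXEC): [MAIN] PC=5: HALT

Answer: 9 MAIN 0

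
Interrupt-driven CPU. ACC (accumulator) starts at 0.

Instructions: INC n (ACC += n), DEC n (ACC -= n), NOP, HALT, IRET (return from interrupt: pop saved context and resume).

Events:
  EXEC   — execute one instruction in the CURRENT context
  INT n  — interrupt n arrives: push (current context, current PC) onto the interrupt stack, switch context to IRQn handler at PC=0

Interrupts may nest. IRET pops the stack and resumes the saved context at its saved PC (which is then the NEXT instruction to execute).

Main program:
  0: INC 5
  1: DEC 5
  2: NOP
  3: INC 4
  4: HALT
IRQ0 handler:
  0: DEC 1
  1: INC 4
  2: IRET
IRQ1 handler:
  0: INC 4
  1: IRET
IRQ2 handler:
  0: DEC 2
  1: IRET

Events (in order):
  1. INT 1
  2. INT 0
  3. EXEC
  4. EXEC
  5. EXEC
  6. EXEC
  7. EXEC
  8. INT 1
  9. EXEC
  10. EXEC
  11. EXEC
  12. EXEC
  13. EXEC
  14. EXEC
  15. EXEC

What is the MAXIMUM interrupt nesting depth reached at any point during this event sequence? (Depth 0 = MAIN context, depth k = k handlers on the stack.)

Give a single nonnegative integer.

Event 1 (INT 1): INT 1 arrives: push (MAIN, PC=0), enter IRQ1 at PC=0 (depth now 1) [depth=1]
Event 2 (INT 0): INT 0 arrives: push (IRQ1, PC=0), enter IRQ0 at PC=0 (depth now 2) [depth=2]
Event 3 (EXEC): [IRQ0] PC=0: DEC 1 -> ACC=-1 [depth=2]
Event 4 (EXEC): [IRQ0] PC=1: INC 4 -> ACC=3 [depth=2]
Event 5 (EXEC): [IRQ0] PC=2: IRET -> resume IRQ1 at PC=0 (depth now 1) [depth=1]
Event 6 (EXEC): [IRQ1] PC=0: INC 4 -> ACC=7 [depth=1]
Event 7 (EXEC): [IRQ1] PC=1: IRET -> resume MAIN at PC=0 (depth now 0) [depth=0]
Event 8 (INT 1): INT 1 arrives: push (MAIN, PC=0), enter IRQ1 at PC=0 (depth now 1) [depth=1]
Event 9 (EXEC): [IRQ1] PC=0: INC 4 -> ACC=11 [depth=1]
Event 10 (EXEC): [IRQ1] PC=1: IRET -> resume MAIN at PC=0 (depth now 0) [depth=0]
Event 11 (EXEC): [MAIN] PC=0: INC 5 -> ACC=16 [depth=0]
Event 12 (EXEC): [MAIN] PC=1: DEC 5 -> ACC=11 [depth=0]
Event 13 (EXEC): [MAIN] PC=2: NOP [depth=0]
Event 14 (EXEC): [MAIN] PC=3: INC 4 -> ACC=15 [depth=0]
Event 15 (EXEC): [MAIN] PC=4: HALT [depth=0]
Max depth observed: 2

Answer: 2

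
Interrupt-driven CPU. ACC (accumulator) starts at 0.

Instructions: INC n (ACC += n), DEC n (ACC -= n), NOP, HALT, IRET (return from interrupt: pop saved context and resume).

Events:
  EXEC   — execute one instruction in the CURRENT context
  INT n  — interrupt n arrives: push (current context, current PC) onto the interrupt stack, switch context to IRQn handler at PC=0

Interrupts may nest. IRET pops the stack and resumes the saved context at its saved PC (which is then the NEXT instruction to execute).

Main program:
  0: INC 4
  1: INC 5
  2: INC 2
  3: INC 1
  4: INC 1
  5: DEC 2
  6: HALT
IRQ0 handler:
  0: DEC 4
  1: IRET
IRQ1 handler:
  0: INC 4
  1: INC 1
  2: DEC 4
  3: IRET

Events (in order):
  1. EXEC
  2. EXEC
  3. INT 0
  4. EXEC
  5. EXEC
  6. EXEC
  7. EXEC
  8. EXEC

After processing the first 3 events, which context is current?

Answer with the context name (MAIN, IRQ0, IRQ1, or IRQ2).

Answer: IRQ0

Derivation:
Event 1 (EXEC): [MAIN] PC=0: INC 4 -> ACC=4
Event 2 (EXEC): [MAIN] PC=1: INC 5 -> ACC=9
Event 3 (INT 0): INT 0 arrives: push (MAIN, PC=2), enter IRQ0 at PC=0 (depth now 1)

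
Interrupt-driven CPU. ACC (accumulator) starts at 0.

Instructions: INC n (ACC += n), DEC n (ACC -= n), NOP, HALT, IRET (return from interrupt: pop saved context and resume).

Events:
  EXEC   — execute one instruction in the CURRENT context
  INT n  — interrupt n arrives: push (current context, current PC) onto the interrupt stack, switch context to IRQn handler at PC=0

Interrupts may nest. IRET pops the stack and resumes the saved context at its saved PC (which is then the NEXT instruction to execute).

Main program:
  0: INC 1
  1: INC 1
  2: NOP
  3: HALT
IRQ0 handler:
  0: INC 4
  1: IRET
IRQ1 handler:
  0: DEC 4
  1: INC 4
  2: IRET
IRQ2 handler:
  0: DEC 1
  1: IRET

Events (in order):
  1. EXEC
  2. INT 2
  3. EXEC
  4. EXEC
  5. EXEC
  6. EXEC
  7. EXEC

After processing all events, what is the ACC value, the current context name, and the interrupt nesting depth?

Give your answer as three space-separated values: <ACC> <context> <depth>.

Answer: 1 MAIN 0

Derivation:
Event 1 (EXEC): [MAIN] PC=0: INC 1 -> ACC=1
Event 2 (INT 2): INT 2 arrives: push (MAIN, PC=1), enter IRQ2 at PC=0 (depth now 1)
Event 3 (EXEC): [IRQ2] PC=0: DEC 1 -> ACC=0
Event 4 (EXEC): [IRQ2] PC=1: IRET -> resume MAIN at PC=1 (depth now 0)
Event 5 (EXEC): [MAIN] PC=1: INC 1 -> ACC=1
Event 6 (EXEC): [MAIN] PC=2: NOP
Event 7 (EXEC): [MAIN] PC=3: HALT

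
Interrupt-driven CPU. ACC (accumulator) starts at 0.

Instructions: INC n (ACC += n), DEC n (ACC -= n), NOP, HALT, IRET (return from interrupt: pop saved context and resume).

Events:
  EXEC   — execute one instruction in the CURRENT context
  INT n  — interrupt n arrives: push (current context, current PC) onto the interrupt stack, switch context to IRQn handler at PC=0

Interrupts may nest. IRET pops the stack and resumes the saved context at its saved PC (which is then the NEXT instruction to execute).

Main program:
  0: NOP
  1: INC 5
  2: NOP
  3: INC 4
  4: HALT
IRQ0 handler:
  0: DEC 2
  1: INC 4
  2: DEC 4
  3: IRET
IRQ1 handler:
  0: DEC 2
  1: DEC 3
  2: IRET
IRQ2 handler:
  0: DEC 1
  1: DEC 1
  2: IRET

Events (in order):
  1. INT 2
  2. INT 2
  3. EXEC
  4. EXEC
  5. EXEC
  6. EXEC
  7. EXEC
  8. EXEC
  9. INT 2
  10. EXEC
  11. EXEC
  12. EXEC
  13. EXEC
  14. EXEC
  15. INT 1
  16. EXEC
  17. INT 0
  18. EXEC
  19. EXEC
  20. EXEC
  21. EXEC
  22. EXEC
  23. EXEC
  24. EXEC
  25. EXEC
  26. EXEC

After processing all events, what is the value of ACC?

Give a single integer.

Answer: -4

Derivation:
Event 1 (INT 2): INT 2 arrives: push (MAIN, PC=0), enter IRQ2 at PC=0 (depth now 1)
Event 2 (INT 2): INT 2 arrives: push (IRQ2, PC=0), enter IRQ2 at PC=0 (depth now 2)
Event 3 (EXEC): [IRQ2] PC=0: DEC 1 -> ACC=-1
Event 4 (EXEC): [IRQ2] PC=1: DEC 1 -> ACC=-2
Event 5 (EXEC): [IRQ2] PC=2: IRET -> resume IRQ2 at PC=0 (depth now 1)
Event 6 (EXEC): [IRQ2] PC=0: DEC 1 -> ACC=-3
Event 7 (EXEC): [IRQ2] PC=1: DEC 1 -> ACC=-4
Event 8 (EXEC): [IRQ2] PC=2: IRET -> resume MAIN at PC=0 (depth now 0)
Event 9 (INT 2): INT 2 arrives: push (MAIN, PC=0), enter IRQ2 at PC=0 (depth now 1)
Event 10 (EXEC): [IRQ2] PC=0: DEC 1 -> ACC=-5
Event 11 (EXEC): [IRQ2] PC=1: DEC 1 -> ACC=-6
Event 12 (EXEC): [IRQ2] PC=2: IRET -> resume MAIN at PC=0 (depth now 0)
Event 13 (EXEC): [MAIN] PC=0: NOP
Event 14 (EXEC): [MAIN] PC=1: INC 5 -> ACC=-1
Event 15 (INT 1): INT 1 arrives: push (MAIN, PC=2), enter IRQ1 at PC=0 (depth now 1)
Event 16 (EXEC): [IRQ1] PC=0: DEC 2 -> ACC=-3
Event 17 (INT 0): INT 0 arrives: push (IRQ1, PC=1), enter IRQ0 at PC=0 (depth now 2)
Event 18 (EXEC): [IRQ0] PC=0: DEC 2 -> ACC=-5
Event 19 (EXEC): [IRQ0] PC=1: INC 4 -> ACC=-1
Event 20 (EXEC): [IRQ0] PC=2: DEC 4 -> ACC=-5
Event 21 (EXEC): [IRQ0] PC=3: IRET -> resume IRQ1 at PC=1 (depth now 1)
Event 22 (EXEC): [IRQ1] PC=1: DEC 3 -> ACC=-8
Event 23 (EXEC): [IRQ1] PC=2: IRET -> resume MAIN at PC=2 (depth now 0)
Event 24 (EXEC): [MAIN] PC=2: NOP
Event 25 (EXEC): [MAIN] PC=3: INC 4 -> ACC=-4
Event 26 (EXEC): [MAIN] PC=4: HALT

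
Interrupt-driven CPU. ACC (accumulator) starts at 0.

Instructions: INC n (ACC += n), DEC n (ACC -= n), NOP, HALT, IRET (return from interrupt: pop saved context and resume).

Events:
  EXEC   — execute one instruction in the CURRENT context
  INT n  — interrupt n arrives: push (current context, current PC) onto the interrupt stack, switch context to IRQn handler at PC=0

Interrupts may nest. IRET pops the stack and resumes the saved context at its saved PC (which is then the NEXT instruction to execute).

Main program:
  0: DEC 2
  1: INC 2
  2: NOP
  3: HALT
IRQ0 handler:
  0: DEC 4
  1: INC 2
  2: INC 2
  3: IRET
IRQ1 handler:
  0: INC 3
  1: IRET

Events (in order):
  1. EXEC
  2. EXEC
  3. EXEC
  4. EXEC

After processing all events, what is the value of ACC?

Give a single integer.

Answer: 0

Derivation:
Event 1 (EXEC): [MAIN] PC=0: DEC 2 -> ACC=-2
Event 2 (EXEC): [MAIN] PC=1: INC 2 -> ACC=0
Event 3 (EXEC): [MAIN] PC=2: NOP
Event 4 (EXEC): [MAIN] PC=3: HALT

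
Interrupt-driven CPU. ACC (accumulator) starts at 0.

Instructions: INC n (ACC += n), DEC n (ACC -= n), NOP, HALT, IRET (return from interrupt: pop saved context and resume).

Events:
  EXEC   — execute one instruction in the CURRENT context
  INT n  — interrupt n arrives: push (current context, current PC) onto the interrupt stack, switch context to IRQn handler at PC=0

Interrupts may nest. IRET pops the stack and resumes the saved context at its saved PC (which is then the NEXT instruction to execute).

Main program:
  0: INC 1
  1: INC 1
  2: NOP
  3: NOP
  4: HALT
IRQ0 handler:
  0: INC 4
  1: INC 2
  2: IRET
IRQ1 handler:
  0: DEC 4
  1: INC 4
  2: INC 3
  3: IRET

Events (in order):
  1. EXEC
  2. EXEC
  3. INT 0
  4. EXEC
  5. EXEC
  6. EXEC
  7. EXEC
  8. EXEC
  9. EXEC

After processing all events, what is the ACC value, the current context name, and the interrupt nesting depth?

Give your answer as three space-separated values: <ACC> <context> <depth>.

Answer: 8 MAIN 0

Derivation:
Event 1 (EXEC): [MAIN] PC=0: INC 1 -> ACC=1
Event 2 (EXEC): [MAIN] PC=1: INC 1 -> ACC=2
Event 3 (INT 0): INT 0 arrives: push (MAIN, PC=2), enter IRQ0 at PC=0 (depth now 1)
Event 4 (EXEC): [IRQ0] PC=0: INC 4 -> ACC=6
Event 5 (EXEC): [IRQ0] PC=1: INC 2 -> ACC=8
Event 6 (EXEC): [IRQ0] PC=2: IRET -> resume MAIN at PC=2 (depth now 0)
Event 7 (EXEC): [MAIN] PC=2: NOP
Event 8 (EXEC): [MAIN] PC=3: NOP
Event 9 (EXEC): [MAIN] PC=4: HALT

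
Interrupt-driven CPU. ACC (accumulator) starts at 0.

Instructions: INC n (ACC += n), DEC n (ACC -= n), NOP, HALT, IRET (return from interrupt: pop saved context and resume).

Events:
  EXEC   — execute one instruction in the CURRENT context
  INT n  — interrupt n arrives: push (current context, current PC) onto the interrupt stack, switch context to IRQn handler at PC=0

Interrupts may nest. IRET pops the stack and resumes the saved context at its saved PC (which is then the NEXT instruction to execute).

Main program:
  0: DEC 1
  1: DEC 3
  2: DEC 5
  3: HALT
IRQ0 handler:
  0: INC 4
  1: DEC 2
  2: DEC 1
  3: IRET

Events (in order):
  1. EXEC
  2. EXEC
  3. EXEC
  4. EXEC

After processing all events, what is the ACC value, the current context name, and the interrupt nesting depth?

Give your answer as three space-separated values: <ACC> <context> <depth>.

Event 1 (EXEC): [MAIN] PC=0: DEC 1 -> ACC=-1
Event 2 (EXEC): [MAIN] PC=1: DEC 3 -> ACC=-4
Event 3 (EXEC): [MAIN] PC=2: DEC 5 -> ACC=-9
Event 4 (EXEC): [MAIN] PC=3: HALT

Answer: -9 MAIN 0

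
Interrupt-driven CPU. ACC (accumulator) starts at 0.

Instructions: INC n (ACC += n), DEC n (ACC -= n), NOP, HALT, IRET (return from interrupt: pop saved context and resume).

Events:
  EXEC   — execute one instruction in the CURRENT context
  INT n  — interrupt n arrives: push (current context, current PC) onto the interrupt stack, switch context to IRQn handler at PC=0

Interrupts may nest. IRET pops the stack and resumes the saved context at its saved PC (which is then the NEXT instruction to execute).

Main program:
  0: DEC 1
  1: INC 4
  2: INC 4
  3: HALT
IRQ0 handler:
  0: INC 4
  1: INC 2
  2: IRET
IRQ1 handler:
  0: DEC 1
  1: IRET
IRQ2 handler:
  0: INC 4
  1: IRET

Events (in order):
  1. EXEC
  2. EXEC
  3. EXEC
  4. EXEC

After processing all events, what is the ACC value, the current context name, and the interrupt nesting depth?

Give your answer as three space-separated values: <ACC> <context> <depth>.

Answer: 7 MAIN 0

Derivation:
Event 1 (EXEC): [MAIN] PC=0: DEC 1 -> ACC=-1
Event 2 (EXEC): [MAIN] PC=1: INC 4 -> ACC=3
Event 3 (EXEC): [MAIN] PC=2: INC 4 -> ACC=7
Event 4 (EXEC): [MAIN] PC=3: HALT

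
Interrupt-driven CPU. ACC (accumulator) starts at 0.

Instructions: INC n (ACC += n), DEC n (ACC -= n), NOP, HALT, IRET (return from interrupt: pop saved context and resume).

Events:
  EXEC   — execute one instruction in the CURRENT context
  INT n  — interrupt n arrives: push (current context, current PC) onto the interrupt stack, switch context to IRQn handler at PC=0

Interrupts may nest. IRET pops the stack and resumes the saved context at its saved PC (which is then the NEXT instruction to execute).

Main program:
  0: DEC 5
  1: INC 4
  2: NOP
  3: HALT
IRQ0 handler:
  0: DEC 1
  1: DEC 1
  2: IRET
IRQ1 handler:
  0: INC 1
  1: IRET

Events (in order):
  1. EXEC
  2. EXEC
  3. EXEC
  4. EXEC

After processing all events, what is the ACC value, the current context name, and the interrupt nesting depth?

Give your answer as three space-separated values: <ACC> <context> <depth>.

Answer: -1 MAIN 0

Derivation:
Event 1 (EXEC): [MAIN] PC=0: DEC 5 -> ACC=-5
Event 2 (EXEC): [MAIN] PC=1: INC 4 -> ACC=-1
Event 3 (EXEC): [MAIN] PC=2: NOP
Event 4 (EXEC): [MAIN] PC=3: HALT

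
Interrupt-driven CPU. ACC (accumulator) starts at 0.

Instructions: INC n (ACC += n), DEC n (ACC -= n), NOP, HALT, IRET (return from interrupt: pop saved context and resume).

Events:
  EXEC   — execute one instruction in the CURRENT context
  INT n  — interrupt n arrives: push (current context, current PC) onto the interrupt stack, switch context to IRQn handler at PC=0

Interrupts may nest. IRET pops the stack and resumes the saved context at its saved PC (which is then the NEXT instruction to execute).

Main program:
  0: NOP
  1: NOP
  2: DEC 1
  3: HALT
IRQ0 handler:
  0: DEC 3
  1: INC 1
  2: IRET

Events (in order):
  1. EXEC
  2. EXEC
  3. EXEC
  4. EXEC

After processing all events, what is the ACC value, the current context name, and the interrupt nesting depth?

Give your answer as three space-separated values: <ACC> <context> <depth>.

Answer: -1 MAIN 0

Derivation:
Event 1 (EXEC): [MAIN] PC=0: NOP
Event 2 (EXEC): [MAIN] PC=1: NOP
Event 3 (EXEC): [MAIN] PC=2: DEC 1 -> ACC=-1
Event 4 (EXEC): [MAIN] PC=3: HALT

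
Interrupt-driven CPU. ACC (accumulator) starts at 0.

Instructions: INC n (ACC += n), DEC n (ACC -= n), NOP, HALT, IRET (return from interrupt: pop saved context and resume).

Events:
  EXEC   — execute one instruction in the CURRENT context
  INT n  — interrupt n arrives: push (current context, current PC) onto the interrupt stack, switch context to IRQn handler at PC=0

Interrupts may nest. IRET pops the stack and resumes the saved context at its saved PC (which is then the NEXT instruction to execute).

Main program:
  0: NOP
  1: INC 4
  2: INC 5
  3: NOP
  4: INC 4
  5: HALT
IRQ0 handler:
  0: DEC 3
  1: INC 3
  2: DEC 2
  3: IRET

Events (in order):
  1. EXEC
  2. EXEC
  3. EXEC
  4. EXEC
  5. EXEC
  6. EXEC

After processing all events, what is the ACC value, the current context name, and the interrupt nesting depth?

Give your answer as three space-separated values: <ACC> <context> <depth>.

Answer: 13 MAIN 0

Derivation:
Event 1 (EXEC): [MAIN] PC=0: NOP
Event 2 (EXEC): [MAIN] PC=1: INC 4 -> ACC=4
Event 3 (EXEC): [MAIN] PC=2: INC 5 -> ACC=9
Event 4 (EXEC): [MAIN] PC=3: NOP
Event 5 (EXEC): [MAIN] PC=4: INC 4 -> ACC=13
Event 6 (EXEC): [MAIN] PC=5: HALT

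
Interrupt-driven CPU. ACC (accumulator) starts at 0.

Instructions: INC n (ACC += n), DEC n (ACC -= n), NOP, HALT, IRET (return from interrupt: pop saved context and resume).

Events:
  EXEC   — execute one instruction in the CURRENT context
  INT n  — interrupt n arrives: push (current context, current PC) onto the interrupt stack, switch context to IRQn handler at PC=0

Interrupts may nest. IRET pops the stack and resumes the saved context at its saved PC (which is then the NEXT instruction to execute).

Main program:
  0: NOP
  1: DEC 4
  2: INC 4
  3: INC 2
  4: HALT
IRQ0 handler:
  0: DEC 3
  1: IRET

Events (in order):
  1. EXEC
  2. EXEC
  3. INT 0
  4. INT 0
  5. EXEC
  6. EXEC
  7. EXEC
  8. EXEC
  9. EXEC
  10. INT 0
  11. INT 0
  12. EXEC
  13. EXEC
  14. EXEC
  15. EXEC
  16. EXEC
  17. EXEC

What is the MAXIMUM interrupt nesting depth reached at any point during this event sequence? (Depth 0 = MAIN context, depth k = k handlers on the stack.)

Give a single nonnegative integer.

Answer: 2

Derivation:
Event 1 (EXEC): [MAIN] PC=0: NOP [depth=0]
Event 2 (EXEC): [MAIN] PC=1: DEC 4 -> ACC=-4 [depth=0]
Event 3 (INT 0): INT 0 arrives: push (MAIN, PC=2), enter IRQ0 at PC=0 (depth now 1) [depth=1]
Event 4 (INT 0): INT 0 arrives: push (IRQ0, PC=0), enter IRQ0 at PC=0 (depth now 2) [depth=2]
Event 5 (EXEC): [IRQ0] PC=0: DEC 3 -> ACC=-7 [depth=2]
Event 6 (EXEC): [IRQ0] PC=1: IRET -> resume IRQ0 at PC=0 (depth now 1) [depth=1]
Event 7 (EXEC): [IRQ0] PC=0: DEC 3 -> ACC=-10 [depth=1]
Event 8 (EXEC): [IRQ0] PC=1: IRET -> resume MAIN at PC=2 (depth now 0) [depth=0]
Event 9 (EXEC): [MAIN] PC=2: INC 4 -> ACC=-6 [depth=0]
Event 10 (INT 0): INT 0 arrives: push (MAIN, PC=3), enter IRQ0 at PC=0 (depth now 1) [depth=1]
Event 11 (INT 0): INT 0 arrives: push (IRQ0, PC=0), enter IRQ0 at PC=0 (depth now 2) [depth=2]
Event 12 (EXEC): [IRQ0] PC=0: DEC 3 -> ACC=-9 [depth=2]
Event 13 (EXEC): [IRQ0] PC=1: IRET -> resume IRQ0 at PC=0 (depth now 1) [depth=1]
Event 14 (EXEC): [IRQ0] PC=0: DEC 3 -> ACC=-12 [depth=1]
Event 15 (EXEC): [IRQ0] PC=1: IRET -> resume MAIN at PC=3 (depth now 0) [depth=0]
Event 16 (EXEC): [MAIN] PC=3: INC 2 -> ACC=-10 [depth=0]
Event 17 (EXEC): [MAIN] PC=4: HALT [depth=0]
Max depth observed: 2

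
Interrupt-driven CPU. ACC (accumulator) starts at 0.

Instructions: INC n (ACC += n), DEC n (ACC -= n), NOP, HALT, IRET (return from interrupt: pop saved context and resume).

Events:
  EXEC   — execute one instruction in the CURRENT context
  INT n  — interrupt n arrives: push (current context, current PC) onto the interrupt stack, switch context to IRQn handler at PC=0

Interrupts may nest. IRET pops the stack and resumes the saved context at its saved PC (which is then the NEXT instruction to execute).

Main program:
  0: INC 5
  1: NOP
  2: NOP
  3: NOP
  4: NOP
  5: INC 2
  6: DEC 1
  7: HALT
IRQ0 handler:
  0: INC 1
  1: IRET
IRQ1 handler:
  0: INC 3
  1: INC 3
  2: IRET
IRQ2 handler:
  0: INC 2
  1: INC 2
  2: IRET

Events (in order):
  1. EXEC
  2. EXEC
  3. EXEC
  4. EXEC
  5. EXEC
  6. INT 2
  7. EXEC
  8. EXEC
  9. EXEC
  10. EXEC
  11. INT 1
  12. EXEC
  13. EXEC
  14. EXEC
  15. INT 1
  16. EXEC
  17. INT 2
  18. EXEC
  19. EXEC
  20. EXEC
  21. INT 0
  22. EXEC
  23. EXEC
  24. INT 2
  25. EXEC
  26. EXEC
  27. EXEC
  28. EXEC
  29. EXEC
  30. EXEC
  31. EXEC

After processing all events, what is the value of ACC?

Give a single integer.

Answer: 31

Derivation:
Event 1 (EXEC): [MAIN] PC=0: INC 5 -> ACC=5
Event 2 (EXEC): [MAIN] PC=1: NOP
Event 3 (EXEC): [MAIN] PC=2: NOP
Event 4 (EXEC): [MAIN] PC=3: NOP
Event 5 (EXEC): [MAIN] PC=4: NOP
Event 6 (INT 2): INT 2 arrives: push (MAIN, PC=5), enter IRQ2 at PC=0 (depth now 1)
Event 7 (EXEC): [IRQ2] PC=0: INC 2 -> ACC=7
Event 8 (EXEC): [IRQ2] PC=1: INC 2 -> ACC=9
Event 9 (EXEC): [IRQ2] PC=2: IRET -> resume MAIN at PC=5 (depth now 0)
Event 10 (EXEC): [MAIN] PC=5: INC 2 -> ACC=11
Event 11 (INT 1): INT 1 arrives: push (MAIN, PC=6), enter IRQ1 at PC=0 (depth now 1)
Event 12 (EXEC): [IRQ1] PC=0: INC 3 -> ACC=14
Event 13 (EXEC): [IRQ1] PC=1: INC 3 -> ACC=17
Event 14 (EXEC): [IRQ1] PC=2: IRET -> resume MAIN at PC=6 (depth now 0)
Event 15 (INT 1): INT 1 arrives: push (MAIN, PC=6), enter IRQ1 at PC=0 (depth now 1)
Event 16 (EXEC): [IRQ1] PC=0: INC 3 -> ACC=20
Event 17 (INT 2): INT 2 arrives: push (IRQ1, PC=1), enter IRQ2 at PC=0 (depth now 2)
Event 18 (EXEC): [IRQ2] PC=0: INC 2 -> ACC=22
Event 19 (EXEC): [IRQ2] PC=1: INC 2 -> ACC=24
Event 20 (EXEC): [IRQ2] PC=2: IRET -> resume IRQ1 at PC=1 (depth now 1)
Event 21 (INT 0): INT 0 arrives: push (IRQ1, PC=1), enter IRQ0 at PC=0 (depth now 2)
Event 22 (EXEC): [IRQ0] PC=0: INC 1 -> ACC=25
Event 23 (EXEC): [IRQ0] PC=1: IRET -> resume IRQ1 at PC=1 (depth now 1)
Event 24 (INT 2): INT 2 arrives: push (IRQ1, PC=1), enter IRQ2 at PC=0 (depth now 2)
Event 25 (EXEC): [IRQ2] PC=0: INC 2 -> ACC=27
Event 26 (EXEC): [IRQ2] PC=1: INC 2 -> ACC=29
Event 27 (EXEC): [IRQ2] PC=2: IRET -> resume IRQ1 at PC=1 (depth now 1)
Event 28 (EXEC): [IRQ1] PC=1: INC 3 -> ACC=32
Event 29 (EXEC): [IRQ1] PC=2: IRET -> resume MAIN at PC=6 (depth now 0)
Event 30 (EXEC): [MAIN] PC=6: DEC 1 -> ACC=31
Event 31 (EXEC): [MAIN] PC=7: HALT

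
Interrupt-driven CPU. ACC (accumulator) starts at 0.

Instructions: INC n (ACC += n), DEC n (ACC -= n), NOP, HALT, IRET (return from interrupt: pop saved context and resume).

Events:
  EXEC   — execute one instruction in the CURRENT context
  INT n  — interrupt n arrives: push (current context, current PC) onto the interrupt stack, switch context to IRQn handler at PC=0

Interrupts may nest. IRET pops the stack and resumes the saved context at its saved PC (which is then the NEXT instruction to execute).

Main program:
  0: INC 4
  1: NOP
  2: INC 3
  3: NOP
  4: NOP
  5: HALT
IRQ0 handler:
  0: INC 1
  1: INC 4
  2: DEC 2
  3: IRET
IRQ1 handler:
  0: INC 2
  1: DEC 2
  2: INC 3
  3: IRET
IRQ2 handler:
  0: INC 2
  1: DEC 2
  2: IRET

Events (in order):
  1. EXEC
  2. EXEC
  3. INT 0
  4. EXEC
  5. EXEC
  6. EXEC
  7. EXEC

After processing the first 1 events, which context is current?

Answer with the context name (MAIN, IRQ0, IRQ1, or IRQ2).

Answer: MAIN

Derivation:
Event 1 (EXEC): [MAIN] PC=0: INC 4 -> ACC=4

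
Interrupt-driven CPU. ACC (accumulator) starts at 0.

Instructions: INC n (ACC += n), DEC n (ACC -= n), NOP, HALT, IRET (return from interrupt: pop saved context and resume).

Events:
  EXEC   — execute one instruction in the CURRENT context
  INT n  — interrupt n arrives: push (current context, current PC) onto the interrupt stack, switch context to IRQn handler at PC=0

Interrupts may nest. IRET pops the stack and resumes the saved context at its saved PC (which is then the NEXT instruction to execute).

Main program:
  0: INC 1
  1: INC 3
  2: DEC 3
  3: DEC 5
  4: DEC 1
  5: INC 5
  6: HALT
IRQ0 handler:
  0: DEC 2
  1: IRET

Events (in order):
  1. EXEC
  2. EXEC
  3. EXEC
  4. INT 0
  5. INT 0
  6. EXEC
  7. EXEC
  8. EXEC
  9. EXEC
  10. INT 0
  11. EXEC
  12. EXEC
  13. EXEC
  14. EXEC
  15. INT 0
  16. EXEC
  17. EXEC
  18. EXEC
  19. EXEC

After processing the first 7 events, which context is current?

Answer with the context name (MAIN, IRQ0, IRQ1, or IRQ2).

Event 1 (EXEC): [MAIN] PC=0: INC 1 -> ACC=1
Event 2 (EXEC): [MAIN] PC=1: INC 3 -> ACC=4
Event 3 (EXEC): [MAIN] PC=2: DEC 3 -> ACC=1
Event 4 (INT 0): INT 0 arrives: push (MAIN, PC=3), enter IRQ0 at PC=0 (depth now 1)
Event 5 (INT 0): INT 0 arrives: push (IRQ0, PC=0), enter IRQ0 at PC=0 (depth now 2)
Event 6 (EXEC): [IRQ0] PC=0: DEC 2 -> ACC=-1
Event 7 (EXEC): [IRQ0] PC=1: IRET -> resume IRQ0 at PC=0 (depth now 1)

Answer: IRQ0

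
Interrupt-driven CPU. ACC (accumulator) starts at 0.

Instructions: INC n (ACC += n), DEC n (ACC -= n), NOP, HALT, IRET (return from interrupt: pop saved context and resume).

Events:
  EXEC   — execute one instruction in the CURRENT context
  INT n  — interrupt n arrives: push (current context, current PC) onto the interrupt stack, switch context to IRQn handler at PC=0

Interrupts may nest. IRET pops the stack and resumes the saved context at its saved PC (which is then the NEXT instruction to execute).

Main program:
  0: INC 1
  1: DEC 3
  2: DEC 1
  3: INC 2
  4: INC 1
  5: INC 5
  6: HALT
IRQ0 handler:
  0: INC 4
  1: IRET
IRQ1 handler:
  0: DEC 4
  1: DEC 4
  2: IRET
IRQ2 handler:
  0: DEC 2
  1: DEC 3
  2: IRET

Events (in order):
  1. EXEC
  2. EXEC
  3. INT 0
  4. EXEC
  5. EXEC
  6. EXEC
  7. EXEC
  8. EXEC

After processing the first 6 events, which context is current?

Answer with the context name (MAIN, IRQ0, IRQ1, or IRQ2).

Event 1 (EXEC): [MAIN] PC=0: INC 1 -> ACC=1
Event 2 (EXEC): [MAIN] PC=1: DEC 3 -> ACC=-2
Event 3 (INT 0): INT 0 arrives: push (MAIN, PC=2), enter IRQ0 at PC=0 (depth now 1)
Event 4 (EXEC): [IRQ0] PC=0: INC 4 -> ACC=2
Event 5 (EXEC): [IRQ0] PC=1: IRET -> resume MAIN at PC=2 (depth now 0)
Event 6 (EXEC): [MAIN] PC=2: DEC 1 -> ACC=1

Answer: MAIN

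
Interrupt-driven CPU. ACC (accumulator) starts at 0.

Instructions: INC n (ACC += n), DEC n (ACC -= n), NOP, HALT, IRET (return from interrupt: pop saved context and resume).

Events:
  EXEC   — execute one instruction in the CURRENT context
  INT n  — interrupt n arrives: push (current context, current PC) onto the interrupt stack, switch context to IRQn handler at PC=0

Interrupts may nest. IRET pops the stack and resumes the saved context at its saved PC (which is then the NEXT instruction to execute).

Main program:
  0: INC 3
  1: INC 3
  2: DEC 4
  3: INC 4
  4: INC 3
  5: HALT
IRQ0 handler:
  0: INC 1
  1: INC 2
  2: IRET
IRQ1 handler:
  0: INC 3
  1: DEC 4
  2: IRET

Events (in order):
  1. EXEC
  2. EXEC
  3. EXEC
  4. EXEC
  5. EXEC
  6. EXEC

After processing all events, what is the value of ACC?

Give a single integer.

Answer: 9

Derivation:
Event 1 (EXEC): [MAIN] PC=0: INC 3 -> ACC=3
Event 2 (EXEC): [MAIN] PC=1: INC 3 -> ACC=6
Event 3 (EXEC): [MAIN] PC=2: DEC 4 -> ACC=2
Event 4 (EXEC): [MAIN] PC=3: INC 4 -> ACC=6
Event 5 (EXEC): [MAIN] PC=4: INC 3 -> ACC=9
Event 6 (EXEC): [MAIN] PC=5: HALT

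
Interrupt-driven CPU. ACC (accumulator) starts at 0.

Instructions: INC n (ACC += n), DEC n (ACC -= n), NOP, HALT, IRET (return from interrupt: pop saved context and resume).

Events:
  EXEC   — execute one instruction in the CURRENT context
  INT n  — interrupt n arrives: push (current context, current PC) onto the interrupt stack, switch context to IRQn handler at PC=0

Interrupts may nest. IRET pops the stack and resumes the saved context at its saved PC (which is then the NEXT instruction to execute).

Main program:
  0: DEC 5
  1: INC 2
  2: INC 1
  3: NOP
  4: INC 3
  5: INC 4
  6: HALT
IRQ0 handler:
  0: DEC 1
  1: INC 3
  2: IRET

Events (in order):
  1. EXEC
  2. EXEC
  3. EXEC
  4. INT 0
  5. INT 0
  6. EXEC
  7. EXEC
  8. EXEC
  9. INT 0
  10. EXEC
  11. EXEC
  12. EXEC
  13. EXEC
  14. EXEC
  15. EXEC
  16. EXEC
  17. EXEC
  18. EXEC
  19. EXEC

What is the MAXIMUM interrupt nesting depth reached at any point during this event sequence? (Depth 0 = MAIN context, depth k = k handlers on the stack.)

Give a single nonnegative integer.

Answer: 2

Derivation:
Event 1 (EXEC): [MAIN] PC=0: DEC 5 -> ACC=-5 [depth=0]
Event 2 (EXEC): [MAIN] PC=1: INC 2 -> ACC=-3 [depth=0]
Event 3 (EXEC): [MAIN] PC=2: INC 1 -> ACC=-2 [depth=0]
Event 4 (INT 0): INT 0 arrives: push (MAIN, PC=3), enter IRQ0 at PC=0 (depth now 1) [depth=1]
Event 5 (INT 0): INT 0 arrives: push (IRQ0, PC=0), enter IRQ0 at PC=0 (depth now 2) [depth=2]
Event 6 (EXEC): [IRQ0] PC=0: DEC 1 -> ACC=-3 [depth=2]
Event 7 (EXEC): [IRQ0] PC=1: INC 3 -> ACC=0 [depth=2]
Event 8 (EXEC): [IRQ0] PC=2: IRET -> resume IRQ0 at PC=0 (depth now 1) [depth=1]
Event 9 (INT 0): INT 0 arrives: push (IRQ0, PC=0), enter IRQ0 at PC=0 (depth now 2) [depth=2]
Event 10 (EXEC): [IRQ0] PC=0: DEC 1 -> ACC=-1 [depth=2]
Event 11 (EXEC): [IRQ0] PC=1: INC 3 -> ACC=2 [depth=2]
Event 12 (EXEC): [IRQ0] PC=2: IRET -> resume IRQ0 at PC=0 (depth now 1) [depth=1]
Event 13 (EXEC): [IRQ0] PC=0: DEC 1 -> ACC=1 [depth=1]
Event 14 (EXEC): [IRQ0] PC=1: INC 3 -> ACC=4 [depth=1]
Event 15 (EXEC): [IRQ0] PC=2: IRET -> resume MAIN at PC=3 (depth now 0) [depth=0]
Event 16 (EXEC): [MAIN] PC=3: NOP [depth=0]
Event 17 (EXEC): [MAIN] PC=4: INC 3 -> ACC=7 [depth=0]
Event 18 (EXEC): [MAIN] PC=5: INC 4 -> ACC=11 [depth=0]
Event 19 (EXEC): [MAIN] PC=6: HALT [depth=0]
Max depth observed: 2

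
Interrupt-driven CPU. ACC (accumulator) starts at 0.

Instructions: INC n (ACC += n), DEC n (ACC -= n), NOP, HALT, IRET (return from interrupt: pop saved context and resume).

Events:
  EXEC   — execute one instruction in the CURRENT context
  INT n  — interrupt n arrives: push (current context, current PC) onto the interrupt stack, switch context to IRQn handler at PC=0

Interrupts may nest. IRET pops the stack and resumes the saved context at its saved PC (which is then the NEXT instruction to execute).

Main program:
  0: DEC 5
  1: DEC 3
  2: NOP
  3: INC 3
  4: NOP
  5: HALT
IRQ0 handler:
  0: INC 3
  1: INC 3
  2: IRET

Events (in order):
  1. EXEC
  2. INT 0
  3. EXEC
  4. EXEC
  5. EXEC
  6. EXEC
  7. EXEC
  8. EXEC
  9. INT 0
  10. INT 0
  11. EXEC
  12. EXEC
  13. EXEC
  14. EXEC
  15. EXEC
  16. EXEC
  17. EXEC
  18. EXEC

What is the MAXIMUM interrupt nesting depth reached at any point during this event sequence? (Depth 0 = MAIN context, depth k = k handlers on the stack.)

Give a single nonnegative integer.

Event 1 (EXEC): [MAIN] PC=0: DEC 5 -> ACC=-5 [depth=0]
Event 2 (INT 0): INT 0 arrives: push (MAIN, PC=1), enter IRQ0 at PC=0 (depth now 1) [depth=1]
Event 3 (EXEC): [IRQ0] PC=0: INC 3 -> ACC=-2 [depth=1]
Event 4 (EXEC): [IRQ0] PC=1: INC 3 -> ACC=1 [depth=1]
Event 5 (EXEC): [IRQ0] PC=2: IRET -> resume MAIN at PC=1 (depth now 0) [depth=0]
Event 6 (EXEC): [MAIN] PC=1: DEC 3 -> ACC=-2 [depth=0]
Event 7 (EXEC): [MAIN] PC=2: NOP [depth=0]
Event 8 (EXEC): [MAIN] PC=3: INC 3 -> ACC=1 [depth=0]
Event 9 (INT 0): INT 0 arrives: push (MAIN, PC=4), enter IRQ0 at PC=0 (depth now 1) [depth=1]
Event 10 (INT 0): INT 0 arrives: push (IRQ0, PC=0), enter IRQ0 at PC=0 (depth now 2) [depth=2]
Event 11 (EXEC): [IRQ0] PC=0: INC 3 -> ACC=4 [depth=2]
Event 12 (EXEC): [IRQ0] PC=1: INC 3 -> ACC=7 [depth=2]
Event 13 (EXEC): [IRQ0] PC=2: IRET -> resume IRQ0 at PC=0 (depth now 1) [depth=1]
Event 14 (EXEC): [IRQ0] PC=0: INC 3 -> ACC=10 [depth=1]
Event 15 (EXEC): [IRQ0] PC=1: INC 3 -> ACC=13 [depth=1]
Event 16 (EXEC): [IRQ0] PC=2: IRET -> resume MAIN at PC=4 (depth now 0) [depth=0]
Event 17 (EXEC): [MAIN] PC=4: NOP [depth=0]
Event 18 (EXEC): [MAIN] PC=5: HALT [depth=0]
Max depth observed: 2

Answer: 2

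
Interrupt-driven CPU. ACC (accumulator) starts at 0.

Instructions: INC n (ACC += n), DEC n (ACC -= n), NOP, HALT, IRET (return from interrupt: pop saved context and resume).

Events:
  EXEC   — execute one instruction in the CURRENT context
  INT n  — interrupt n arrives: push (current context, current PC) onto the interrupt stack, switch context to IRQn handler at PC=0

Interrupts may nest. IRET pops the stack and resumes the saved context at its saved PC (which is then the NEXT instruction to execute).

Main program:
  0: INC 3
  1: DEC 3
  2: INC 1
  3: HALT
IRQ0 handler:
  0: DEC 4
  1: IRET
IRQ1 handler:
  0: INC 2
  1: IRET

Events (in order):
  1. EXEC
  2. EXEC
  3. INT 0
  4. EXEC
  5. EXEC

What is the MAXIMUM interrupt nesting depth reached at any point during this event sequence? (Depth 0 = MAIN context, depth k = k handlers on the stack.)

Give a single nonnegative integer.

Answer: 1

Derivation:
Event 1 (EXEC): [MAIN] PC=0: INC 3 -> ACC=3 [depth=0]
Event 2 (EXEC): [MAIN] PC=1: DEC 3 -> ACC=0 [depth=0]
Event 3 (INT 0): INT 0 arrives: push (MAIN, PC=2), enter IRQ0 at PC=0 (depth now 1) [depth=1]
Event 4 (EXEC): [IRQ0] PC=0: DEC 4 -> ACC=-4 [depth=1]
Event 5 (EXEC): [IRQ0] PC=1: IRET -> resume MAIN at PC=2 (depth now 0) [depth=0]
Max depth observed: 1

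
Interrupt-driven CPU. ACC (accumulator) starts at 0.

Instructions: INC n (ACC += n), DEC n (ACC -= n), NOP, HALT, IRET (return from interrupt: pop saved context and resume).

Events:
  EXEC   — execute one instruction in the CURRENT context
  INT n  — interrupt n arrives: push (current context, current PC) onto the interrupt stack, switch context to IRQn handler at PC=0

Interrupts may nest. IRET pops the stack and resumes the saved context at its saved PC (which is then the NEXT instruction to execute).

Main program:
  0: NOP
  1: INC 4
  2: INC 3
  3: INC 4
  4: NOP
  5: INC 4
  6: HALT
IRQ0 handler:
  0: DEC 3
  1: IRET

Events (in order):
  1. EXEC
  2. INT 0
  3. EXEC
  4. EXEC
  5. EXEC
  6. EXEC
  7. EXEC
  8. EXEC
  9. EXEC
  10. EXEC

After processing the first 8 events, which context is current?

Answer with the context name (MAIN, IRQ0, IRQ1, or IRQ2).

Answer: MAIN

Derivation:
Event 1 (EXEC): [MAIN] PC=0: NOP
Event 2 (INT 0): INT 0 arrives: push (MAIN, PC=1), enter IRQ0 at PC=0 (depth now 1)
Event 3 (EXEC): [IRQ0] PC=0: DEC 3 -> ACC=-3
Event 4 (EXEC): [IRQ0] PC=1: IRET -> resume MAIN at PC=1 (depth now 0)
Event 5 (EXEC): [MAIN] PC=1: INC 4 -> ACC=1
Event 6 (EXEC): [MAIN] PC=2: INC 3 -> ACC=4
Event 7 (EXEC): [MAIN] PC=3: INC 4 -> ACC=8
Event 8 (EXEC): [MAIN] PC=4: NOP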